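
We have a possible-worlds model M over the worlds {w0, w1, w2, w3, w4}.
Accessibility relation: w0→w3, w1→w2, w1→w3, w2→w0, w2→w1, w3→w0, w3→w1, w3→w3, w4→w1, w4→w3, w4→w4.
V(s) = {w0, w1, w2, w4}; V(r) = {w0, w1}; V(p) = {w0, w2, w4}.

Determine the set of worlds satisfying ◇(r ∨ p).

w1, w2, w3, w4

Let φ = ◇(r ∨ p). Evaluate φ at each world:
  w0 (successors {w3}): φ is false.
  w1 (successors {w2, w3}): φ is true.
  w2 (successors {w0, w1}): φ is true.
  w3 (successors {w0, w1, w3}): φ is true.
  w4 (successors {w1, w3, w4}): φ is true.
For instance, at w1:
  At w1: ◇(r ∨ p) requires r ∨ p at some successor in {w2, w3}.
    r ∨ p holds at w2, so ◇(r ∨ p) is true at w1.
Satisfying worlds: {w1, w2, w3, w4}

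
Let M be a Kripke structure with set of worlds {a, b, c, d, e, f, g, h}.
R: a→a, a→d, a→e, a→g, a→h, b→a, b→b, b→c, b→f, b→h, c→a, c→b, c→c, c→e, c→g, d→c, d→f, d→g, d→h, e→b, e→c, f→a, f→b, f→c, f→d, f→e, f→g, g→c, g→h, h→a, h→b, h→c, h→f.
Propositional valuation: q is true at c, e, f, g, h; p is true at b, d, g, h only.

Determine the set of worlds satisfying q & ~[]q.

Recall that []ψ holds at a world iff ψ holds at every accessible world, and <>ψ holds iff ψ holds at some accessible world.
Let φ = q & ~[]q. Evaluate φ at each world:
  a (successors {a, d, e, g, h}): φ is false.
  b (successors {a, b, c, f, h}): φ is false.
  c (successors {a, b, c, e, g}): φ is true.
  d (successors {c, f, g, h}): φ is false.
  e (successors {b, c}): φ is true.
  f (successors {a, b, c, d, e, g}): φ is true.
  g (successors {c, h}): φ is false.
  h (successors {a, b, c, f}): φ is true.
For instance, at e:
  At e: q is true, ~[]q is true, so q & ~[]q is true.
    At e: []q is false, so ~[]q is true.
      At e: []q requires q at every successor {b, c}.
        q fails at b, so []q is false at e.
Satisfying worlds: {c, e, f, h}

c, e, f, h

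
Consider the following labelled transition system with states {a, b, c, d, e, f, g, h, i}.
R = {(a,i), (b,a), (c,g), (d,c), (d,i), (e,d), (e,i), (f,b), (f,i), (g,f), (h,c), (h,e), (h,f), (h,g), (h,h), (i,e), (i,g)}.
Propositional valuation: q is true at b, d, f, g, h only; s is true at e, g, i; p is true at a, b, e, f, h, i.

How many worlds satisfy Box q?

Let φ = Box q. Evaluate φ at each world:
  a (successors {i}): φ is false.
  b (successors {a}): φ is false.
  c (successors {g}): φ is true.
  d (successors {c, i}): φ is false.
  e (successors {d, i}): φ is false.
  f (successors {b, i}): φ is false.
  g (successors {f}): φ is true.
  h (successors {c, e, f, g, h}): φ is false.
  i (successors {e, g}): φ is false.
For instance, at i:
  At i: Box q requires q at every successor {e, g}.
    q fails at e, so Box q is false at i.
Satisfying worlds: {c, g}

2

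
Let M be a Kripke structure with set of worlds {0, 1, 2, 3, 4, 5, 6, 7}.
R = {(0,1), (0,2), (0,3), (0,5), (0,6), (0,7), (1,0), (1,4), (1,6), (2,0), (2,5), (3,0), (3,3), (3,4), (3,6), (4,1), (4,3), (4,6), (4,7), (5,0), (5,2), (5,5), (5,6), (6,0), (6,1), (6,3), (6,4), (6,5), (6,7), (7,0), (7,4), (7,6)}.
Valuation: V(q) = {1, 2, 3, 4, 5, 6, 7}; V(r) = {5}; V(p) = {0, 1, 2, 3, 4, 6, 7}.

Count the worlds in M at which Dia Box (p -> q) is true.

6

Let φ = Dia Box (p -> q). Evaluate φ at each world:
  0 (successors {1, 2, 3, 5, 6, 7}): φ is false.
  1 (successors {0, 4, 6}): φ is true.
  2 (successors {0, 5}): φ is true.
  3 (successors {0, 3, 4, 6}): φ is true.
  4 (successors {1, 3, 6, 7}): φ is false.
  5 (successors {0, 2, 5, 6}): φ is true.
  6 (successors {0, 1, 3, 4, 5, 7}): φ is true.
  7 (successors {0, 4, 6}): φ is true.
For instance, at 0:
  At 0: Dia Box (p -> q) requires Box (p -> q) at some successor in {1, 2, 3, 5, 6, 7}.
    At 1: Box (p -> q) is false.
    At 2: Box (p -> q) is false.
    At 3: Box (p -> q) is false.
    At 5: Box (p -> q) is false.
    At 6: Box (p -> q) is false.
    At 7: Box (p -> q) is false.
  So Dia Box (p -> q) is false at 0.
Satisfying worlds: {1, 2, 3, 5, 6, 7}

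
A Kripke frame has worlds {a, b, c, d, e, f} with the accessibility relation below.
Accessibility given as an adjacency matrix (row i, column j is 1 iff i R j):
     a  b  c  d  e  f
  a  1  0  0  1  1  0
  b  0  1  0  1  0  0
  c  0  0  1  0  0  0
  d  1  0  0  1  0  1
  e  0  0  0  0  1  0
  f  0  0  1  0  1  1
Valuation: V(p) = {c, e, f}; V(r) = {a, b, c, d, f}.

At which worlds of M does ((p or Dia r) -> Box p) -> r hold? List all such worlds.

Let φ = ((p or Dia r) -> Box p) -> r. Evaluate φ at each world:
  a (successors {a, d, e}): φ is true.
  b (successors {b, d}): φ is true.
  c (successors {c}): φ is true.
  d (successors {a, d, f}): φ is true.
  e (successors {e}): φ is false.
  f (successors {c, e, f}): φ is true.
For instance, at d:
  At d: (p or Dia r) -> Box p is false, r is true, so ((p or Dia r) -> Box p) -> r is true.
    At d: p or Dia r is true, Box p is false, so (p or Dia r) -> Box p is false.
      At d: p is false, Dia r is true, so p or Dia r is true.
      At d: Box p requires p at every successor {a, d, f}.
        p fails at a, so Box p is false at d.
Satisfying worlds: {a, b, c, d, f}

a, b, c, d, f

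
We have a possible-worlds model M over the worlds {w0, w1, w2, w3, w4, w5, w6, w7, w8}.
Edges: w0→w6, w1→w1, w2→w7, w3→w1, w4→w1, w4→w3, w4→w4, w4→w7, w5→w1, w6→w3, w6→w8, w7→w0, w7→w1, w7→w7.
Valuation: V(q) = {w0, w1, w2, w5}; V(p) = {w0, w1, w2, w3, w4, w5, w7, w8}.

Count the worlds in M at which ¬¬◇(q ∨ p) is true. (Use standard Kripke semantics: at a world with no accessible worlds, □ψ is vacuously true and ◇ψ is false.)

Recall that ◇ψ holds at a world iff ψ holds at some accessible world.
Let φ = ¬¬◇(q ∨ p). Evaluate φ at each world:
  w0 (successors {w6}): φ is false.
  w1 (successors {w1}): φ is true.
  w2 (successors {w7}): φ is true.
  w3 (successors {w1}): φ is true.
  w4 (successors {w1, w3, w4, w7}): φ is true.
  w5 (successors {w1}): φ is true.
  w6 (successors {w3, w8}): φ is true.
  w7 (successors {w0, w1, w7}): φ is true.
  w8 (successors ∅): φ is false.
For instance, at w2:
  At w2: ¬◇(q ∨ p) is false, so ¬¬◇(q ∨ p) is true.
    At w2: ◇(q ∨ p) is true, so ¬◇(q ∨ p) is false.
      At w2: ◇(q ∨ p) requires q ∨ p at some successor in {w7}.
        q ∨ p holds at w7, so ◇(q ∨ p) is true at w2.
Satisfying worlds: {w1, w2, w3, w4, w5, w6, w7}

7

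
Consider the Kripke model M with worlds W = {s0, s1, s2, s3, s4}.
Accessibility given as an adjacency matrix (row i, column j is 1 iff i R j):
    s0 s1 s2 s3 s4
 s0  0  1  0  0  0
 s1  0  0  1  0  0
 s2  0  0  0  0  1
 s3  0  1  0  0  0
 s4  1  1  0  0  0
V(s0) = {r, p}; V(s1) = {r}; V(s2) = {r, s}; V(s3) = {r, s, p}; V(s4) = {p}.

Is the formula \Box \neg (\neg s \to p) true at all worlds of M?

No

Let φ = \Box \neg (\neg s \to p). Evaluate φ at each world:
  s0 (successors {s1}): φ is true.
  s1 (successors {s2}): φ is false.
  s2 (successors {s4}): φ is false.
  s3 (successors {s1}): φ is true.
  s4 (successors {s0, s1}): φ is false.
Detail at s1 (counterexample):
  At s1: \Box \neg (\neg s \to p) requires \neg (\neg s \to p) at every successor {s2}.
    \neg (\neg s \to p) fails at s2, so \Box \neg (\neg s \to p) is false at s1.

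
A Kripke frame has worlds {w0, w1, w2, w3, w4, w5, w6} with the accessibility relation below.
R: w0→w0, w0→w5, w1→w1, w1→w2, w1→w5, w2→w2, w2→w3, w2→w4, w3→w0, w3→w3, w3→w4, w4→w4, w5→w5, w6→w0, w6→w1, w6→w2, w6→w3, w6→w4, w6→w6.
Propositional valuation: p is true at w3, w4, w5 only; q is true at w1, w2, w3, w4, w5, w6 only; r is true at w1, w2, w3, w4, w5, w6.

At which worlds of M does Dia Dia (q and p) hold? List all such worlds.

Let φ = Dia Dia (q and p). Evaluate φ at each world:
  w0 (successors {w0, w5}): φ is true.
  w1 (successors {w1, w2, w5}): φ is true.
  w2 (successors {w2, w3, w4}): φ is true.
  w3 (successors {w0, w3, w4}): φ is true.
  w4 (successors {w4}): φ is true.
  w5 (successors {w5}): φ is true.
  w6 (successors {w0, w1, w2, w3, w4, w6}): φ is true.
For instance, at w0:
  At w0: Dia Dia (q and p) requires Dia (q and p) at some successor in {w0, w5}.
    Dia (q and p) holds at w0, so Dia Dia (q and p) is true at w0.
      At w0: Dia (q and p) requires q and p at some successor in {w0, w5}.
        q and p holds at w5, so Dia (q and p) is true at w0.
Satisfying worlds: {w0, w1, w2, w3, w4, w5, w6}

w0, w1, w2, w3, w4, w5, w6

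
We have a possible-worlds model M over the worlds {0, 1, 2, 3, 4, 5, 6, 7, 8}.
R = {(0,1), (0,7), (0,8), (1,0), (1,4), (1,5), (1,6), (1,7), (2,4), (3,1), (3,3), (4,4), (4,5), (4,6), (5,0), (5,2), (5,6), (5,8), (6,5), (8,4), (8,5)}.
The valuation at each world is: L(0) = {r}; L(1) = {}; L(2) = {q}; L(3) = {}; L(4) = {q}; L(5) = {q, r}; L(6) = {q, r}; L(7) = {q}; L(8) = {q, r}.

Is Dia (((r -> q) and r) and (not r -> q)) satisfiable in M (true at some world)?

Yes

Let φ = Dia (((r -> q) and r) and (not r -> q)). Evaluate φ at each world:
  0 (successors {1, 7, 8}): φ is true.
  1 (successors {0, 4, 5, 6, 7}): φ is true.
  2 (successors {4}): φ is false.
  3 (successors {1, 3}): φ is false.
  4 (successors {4, 5, 6}): φ is true.
  5 (successors {0, 2, 6, 8}): φ is true.
  6 (successors {5}): φ is true.
  7 (successors ∅): φ is false.
  8 (successors {4, 5}): φ is true.
Detail at 0 (witness):
  At 0: Dia (((r -> q) and r) and (not r -> q)) requires ((r -> q) and r) and (not r -> q) at some successor in {1, 7, 8}.
    ((r -> q) and r) and (not r -> q) holds at 8, so Dia (((r -> q) and r) and (not r -> q)) is true at 0.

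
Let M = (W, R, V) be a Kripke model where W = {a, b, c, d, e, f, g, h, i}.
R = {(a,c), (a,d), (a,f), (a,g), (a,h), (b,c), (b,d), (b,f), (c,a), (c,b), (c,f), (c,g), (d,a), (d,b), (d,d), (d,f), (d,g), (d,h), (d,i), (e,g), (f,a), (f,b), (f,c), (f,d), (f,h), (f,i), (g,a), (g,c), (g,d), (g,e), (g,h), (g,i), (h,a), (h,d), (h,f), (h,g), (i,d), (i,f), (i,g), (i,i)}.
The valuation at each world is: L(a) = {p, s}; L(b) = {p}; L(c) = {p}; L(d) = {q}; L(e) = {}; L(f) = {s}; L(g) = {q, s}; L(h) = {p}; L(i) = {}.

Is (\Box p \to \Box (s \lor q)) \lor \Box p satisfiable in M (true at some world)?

Let φ = (\Box p \to \Box (s \lor q)) \lor \Box p. Evaluate φ at each world:
  a (successors {c, d, f, g, h}): φ is true.
  b (successors {c, d, f}): φ is true.
  c (successors {a, b, f, g}): φ is true.
  d (successors {a, b, d, f, g, h, i}): φ is true.
  e (successors {g}): φ is true.
  f (successors {a, b, c, d, h, i}): φ is true.
  g (successors {a, c, d, e, h, i}): φ is true.
  h (successors {a, d, f, g}): φ is true.
  i (successors {d, f, g, i}): φ is true.
Detail at a (witness):
  At a: \Box p \to \Box (s \lor q) is true, \Box p is false, so (\Box p \to \Box (s \lor q)) \lor \Box p is true.
    At a: \Box p is false, \Box (s \lor q) is false, so \Box p \to \Box (s \lor q) is true.
      At a: \Box p requires p at every successor {c, d, f, g, h}.
        p fails at d, so \Box p is false at a.
      At a: \Box (s \lor q) requires s \lor q at every successor {c, d, f, g, h}.
        s \lor q fails at c, so \Box (s \lor q) is false at a.
    At a: \Box p requires p at every successor {c, d, f, g, h}.
      p fails at d, so \Box p is false at a.

Yes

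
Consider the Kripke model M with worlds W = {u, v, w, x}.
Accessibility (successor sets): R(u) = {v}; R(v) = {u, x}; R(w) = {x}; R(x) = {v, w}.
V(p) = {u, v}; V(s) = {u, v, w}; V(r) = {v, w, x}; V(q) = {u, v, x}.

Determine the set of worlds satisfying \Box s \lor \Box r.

Let φ = \Box s \lor \Box r. Evaluate φ at each world:
  u (successors {v}): φ is true.
  v (successors {u, x}): φ is false.
  w (successors {x}): φ is true.
  x (successors {v, w}): φ is true.
For instance, at w:
  At w: \Box s is false, \Box r is true, so \Box s \lor \Box r is true.
    At w: \Box s requires s at every successor {x}.
      s fails at x, so \Box s is false at w.
    At w: \Box r requires r at every successor {x}.
      At x: r is true.
    So \Box r is true at w.
Satisfying worlds: {u, w, x}

u, w, x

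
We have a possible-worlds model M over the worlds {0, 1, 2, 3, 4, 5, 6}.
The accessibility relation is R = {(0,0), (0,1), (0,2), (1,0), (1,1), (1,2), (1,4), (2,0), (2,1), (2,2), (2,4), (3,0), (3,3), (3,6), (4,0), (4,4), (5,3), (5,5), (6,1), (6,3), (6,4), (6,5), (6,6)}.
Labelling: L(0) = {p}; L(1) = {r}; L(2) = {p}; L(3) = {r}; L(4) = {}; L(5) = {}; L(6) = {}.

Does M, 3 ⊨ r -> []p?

At 3: r is true, []p is false, so r -> []p is false.
  At 3: []p requires p at every successor {0, 3, 6}.
    p fails at 3, so []p is false at 3.

No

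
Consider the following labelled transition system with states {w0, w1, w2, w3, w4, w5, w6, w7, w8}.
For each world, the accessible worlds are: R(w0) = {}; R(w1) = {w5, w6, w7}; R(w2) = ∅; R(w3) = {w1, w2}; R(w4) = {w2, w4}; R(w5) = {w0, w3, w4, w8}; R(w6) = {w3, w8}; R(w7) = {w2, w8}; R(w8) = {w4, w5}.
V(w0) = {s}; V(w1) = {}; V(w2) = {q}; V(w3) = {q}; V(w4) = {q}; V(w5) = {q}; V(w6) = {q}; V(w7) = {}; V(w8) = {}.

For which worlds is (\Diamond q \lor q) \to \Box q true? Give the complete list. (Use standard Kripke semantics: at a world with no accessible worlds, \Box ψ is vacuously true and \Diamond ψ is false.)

Recall that \Box ψ holds at a world iff ψ holds at every accessible world, and \Diamond ψ holds iff ψ holds at some accessible world.
Let φ = (\Diamond q \lor q) \to \Box q. Evaluate φ at each world:
  w0 (successors ∅): φ is true.
  w1 (successors {w5, w6, w7}): φ is false.
  w2 (successors ∅): φ is true.
  w3 (successors {w1, w2}): φ is false.
  w4 (successors {w2, w4}): φ is true.
  w5 (successors {w0, w3, w4, w8}): φ is false.
  w6 (successors {w3, w8}): φ is false.
  w7 (successors {w2, w8}): φ is false.
  w8 (successors {w4, w5}): φ is true.
For instance, at w3:
  At w3: \Diamond q \lor q is true, \Box q is false, so (\Diamond q \lor q) \to \Box q is false.
    At w3: \Diamond q is true, q is true, so \Diamond q \lor q is true.
      At w3: \Diamond q requires q at some successor in {w1, w2}.
        q holds at w2, so \Diamond q is true at w3.
    At w3: \Box q requires q at every successor {w1, w2}.
      q fails at w1, so \Box q is false at w3.
Satisfying worlds: {w0, w2, w4, w8}

w0, w2, w4, w8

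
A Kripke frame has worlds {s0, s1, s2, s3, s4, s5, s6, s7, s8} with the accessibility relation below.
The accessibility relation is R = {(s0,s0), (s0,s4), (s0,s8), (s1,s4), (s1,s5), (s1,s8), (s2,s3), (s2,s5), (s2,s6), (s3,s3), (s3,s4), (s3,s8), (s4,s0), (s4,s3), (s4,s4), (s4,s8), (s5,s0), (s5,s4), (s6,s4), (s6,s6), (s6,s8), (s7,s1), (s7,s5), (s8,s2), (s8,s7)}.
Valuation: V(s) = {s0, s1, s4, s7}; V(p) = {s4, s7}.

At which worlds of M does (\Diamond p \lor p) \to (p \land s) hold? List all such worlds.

s2, s4, s7

Recall that \Diamond ψ holds at a world iff ψ holds at some accessible world.
Let φ = (\Diamond p \lor p) \to (p \land s). Evaluate φ at each world:
  s0 (successors {s0, s4, s8}): φ is false.
  s1 (successors {s4, s5, s8}): φ is false.
  s2 (successors {s3, s5, s6}): φ is true.
  s3 (successors {s3, s4, s8}): φ is false.
  s4 (successors {s0, s3, s4, s8}): φ is true.
  s5 (successors {s0, s4}): φ is false.
  s6 (successors {s4, s6, s8}): φ is false.
  s7 (successors {s1, s5}): φ is true.
  s8 (successors {s2, s7}): φ is false.
For instance, at s3:
  At s3: \Diamond p \lor p is true, p \land s is false, so (\Diamond p \lor p) \to (p \land s) is false.
    At s3: \Diamond p is true, p is false, so \Diamond p \lor p is true.
      At s3: \Diamond p requires p at some successor in {s3, s4, s8}.
        p holds at s4, so \Diamond p is true at s3.
Satisfying worlds: {s2, s4, s7}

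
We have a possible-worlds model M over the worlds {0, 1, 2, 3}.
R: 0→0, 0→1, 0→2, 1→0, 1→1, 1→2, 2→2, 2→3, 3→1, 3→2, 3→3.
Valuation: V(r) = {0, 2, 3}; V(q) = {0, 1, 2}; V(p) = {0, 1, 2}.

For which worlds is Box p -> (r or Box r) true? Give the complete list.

Recall that Box ψ holds at a world iff ψ holds at every accessible world, and Dia ψ holds iff ψ holds at some accessible world.
Let φ = Box p -> (r or Box r). Evaluate φ at each world:
  0 (successors {0, 1, 2}): φ is true.
  1 (successors {0, 1, 2}): φ is false.
  2 (successors {2, 3}): φ is true.
  3 (successors {1, 2, 3}): φ is true.
For instance, at 3:
  At 3: Box p is false, r or Box r is true, so Box p -> (r or Box r) is true.
    At 3: Box p requires p at every successor {1, 2, 3}.
      p fails at 3, so Box p is false at 3.
    At 3: r is true, Box r is false, so r or Box r is true.
      At 3: Box r requires r at every successor {1, 2, 3}.
        r fails at 1, so Box r is false at 3.
Satisfying worlds: {0, 2, 3}

0, 2, 3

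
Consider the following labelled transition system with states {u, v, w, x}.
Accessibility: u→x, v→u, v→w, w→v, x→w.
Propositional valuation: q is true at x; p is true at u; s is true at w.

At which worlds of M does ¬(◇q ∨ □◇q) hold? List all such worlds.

v, w, x

Recall that □ψ holds at a world iff ψ holds at every accessible world, and ◇ψ holds iff ψ holds at some accessible world.
Let φ = ¬(◇q ∨ □◇q). Evaluate φ at each world:
  u (successors {x}): φ is false.
  v (successors {u, w}): φ is true.
  w (successors {v}): φ is true.
  x (successors {w}): φ is true.
For instance, at w:
  At w: ◇q ∨ □◇q is false, so ¬(◇q ∨ □◇q) is true.
    At w: ◇q is false, □◇q is false, so ◇q ∨ □◇q is false.
      At w: ◇q requires q at some successor in {v}.
        At v: q is false.
      So ◇q is false at w.
      At w: □◇q requires ◇q at every successor {v}.
        ◇q fails at v, so □◇q is false at w.
Satisfying worlds: {v, w, x}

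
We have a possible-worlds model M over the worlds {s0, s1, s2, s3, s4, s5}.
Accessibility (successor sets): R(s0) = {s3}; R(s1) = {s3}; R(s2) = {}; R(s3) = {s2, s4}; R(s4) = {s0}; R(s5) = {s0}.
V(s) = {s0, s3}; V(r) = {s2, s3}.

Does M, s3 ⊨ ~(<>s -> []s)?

Recall that []ψ holds at a world iff ψ holds at every accessible world, and <>ψ holds iff ψ holds at some accessible world.
At s3: <>s -> []s is true, so ~(<>s -> []s) is false.
  At s3: <>s is false, []s is false, so <>s -> []s is true.
    At s3: <>s requires s at some successor in {s2, s4}.
      At s2: s is false.
      At s4: s is false.
    So <>s is false at s3.
    At s3: []s requires s at every successor {s2, s4}.
      s fails at s2, so []s is false at s3.

No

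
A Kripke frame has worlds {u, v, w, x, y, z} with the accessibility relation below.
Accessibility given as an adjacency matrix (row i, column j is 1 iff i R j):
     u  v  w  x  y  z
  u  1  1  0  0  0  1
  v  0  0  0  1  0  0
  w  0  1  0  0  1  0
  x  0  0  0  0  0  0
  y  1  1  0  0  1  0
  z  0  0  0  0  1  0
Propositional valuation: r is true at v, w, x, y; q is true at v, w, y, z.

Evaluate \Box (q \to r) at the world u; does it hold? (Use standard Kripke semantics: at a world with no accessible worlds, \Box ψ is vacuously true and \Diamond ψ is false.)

No

At u: \Box (q \to r) requires q \to r at every successor {u, v, z}.
  q \to r fails at z, so \Box (q \to r) is false at u.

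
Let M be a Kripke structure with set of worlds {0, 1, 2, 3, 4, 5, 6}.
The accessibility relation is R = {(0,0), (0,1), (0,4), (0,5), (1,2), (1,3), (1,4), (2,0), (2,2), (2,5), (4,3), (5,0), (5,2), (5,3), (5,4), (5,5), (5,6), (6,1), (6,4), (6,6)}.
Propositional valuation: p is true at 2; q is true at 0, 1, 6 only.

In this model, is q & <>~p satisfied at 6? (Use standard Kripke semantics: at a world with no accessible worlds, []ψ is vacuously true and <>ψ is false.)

Yes

At 6: q is true, <>~p is true, so q & <>~p is true.
  At 6: <>~p requires ~p at some successor in {1, 4, 6}.
    ~p holds at 1, so <>~p is true at 6.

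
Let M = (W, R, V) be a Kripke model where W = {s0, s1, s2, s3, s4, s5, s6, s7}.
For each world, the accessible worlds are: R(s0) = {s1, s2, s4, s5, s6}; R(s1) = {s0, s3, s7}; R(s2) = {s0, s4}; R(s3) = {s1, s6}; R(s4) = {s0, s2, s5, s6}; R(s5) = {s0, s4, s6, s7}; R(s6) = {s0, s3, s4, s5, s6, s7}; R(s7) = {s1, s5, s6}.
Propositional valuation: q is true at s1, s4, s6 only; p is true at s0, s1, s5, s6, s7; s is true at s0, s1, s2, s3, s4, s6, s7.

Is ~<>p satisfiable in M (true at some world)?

No

Let φ = ~<>p. Evaluate φ at each world:
  s0 (successors {s1, s2, s4, s5, s6}): φ is false.
  s1 (successors {s0, s3, s7}): φ is false.
  s2 (successors {s0, s4}): φ is false.
  s3 (successors {s1, s6}): φ is false.
  s4 (successors {s0, s2, s5, s6}): φ is false.
  s5 (successors {s0, s4, s6, s7}): φ is false.
  s6 (successors {s0, s3, s4, s5, s6, s7}): φ is false.
  s7 (successors {s1, s5, s6}): φ is false.
For instance, at s1:
  At s1: <>p is true, so ~<>p is false.
    At s1: <>p requires p at some successor in {s0, s3, s7}.
      p holds at s0, so <>p is true at s1.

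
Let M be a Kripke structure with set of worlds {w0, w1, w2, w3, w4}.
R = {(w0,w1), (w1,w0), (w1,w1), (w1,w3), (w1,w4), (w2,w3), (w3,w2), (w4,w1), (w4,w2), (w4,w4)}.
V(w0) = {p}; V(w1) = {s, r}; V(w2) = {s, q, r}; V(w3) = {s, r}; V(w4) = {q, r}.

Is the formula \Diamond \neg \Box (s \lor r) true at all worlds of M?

No

Let φ = \Diamond \neg \Box (s \lor r). Evaluate φ at each world:
  w0 (successors {w1}): φ is true.
  w1 (successors {w0, w1, w3, w4}): φ is true.
  w2 (successors {w3}): φ is false.
  w3 (successors {w2}): φ is false.
  w4 (successors {w1, w2, w4}): φ is true.
Detail at w2 (counterexample):
  At w2: \Diamond \neg \Box (s \lor r) requires \neg \Box (s \lor r) at some successor in {w3}.
    At w3: \neg \Box (s \lor r) is false.
  So \Diamond \neg \Box (s \lor r) is false at w2.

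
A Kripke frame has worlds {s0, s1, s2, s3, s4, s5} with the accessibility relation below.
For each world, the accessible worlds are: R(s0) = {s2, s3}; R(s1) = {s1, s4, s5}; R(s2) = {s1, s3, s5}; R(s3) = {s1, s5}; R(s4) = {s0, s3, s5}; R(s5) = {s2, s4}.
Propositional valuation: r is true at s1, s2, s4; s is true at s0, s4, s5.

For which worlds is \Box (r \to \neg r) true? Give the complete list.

Let φ = \Box (r \to \neg r). Evaluate φ at each world:
  s0 (successors {s2, s3}): φ is false.
  s1 (successors {s1, s4, s5}): φ is false.
  s2 (successors {s1, s3, s5}): φ is false.
  s3 (successors {s1, s5}): φ is false.
  s4 (successors {s0, s3, s5}): φ is true.
  s5 (successors {s2, s4}): φ is false.
For instance, at s0:
  At s0: \Box (r \to \neg r) requires r \to \neg r at every successor {s2, s3}.
    r \to \neg r fails at s2, so \Box (r \to \neg r) is false at s0.
Satisfying worlds: {s4}

s4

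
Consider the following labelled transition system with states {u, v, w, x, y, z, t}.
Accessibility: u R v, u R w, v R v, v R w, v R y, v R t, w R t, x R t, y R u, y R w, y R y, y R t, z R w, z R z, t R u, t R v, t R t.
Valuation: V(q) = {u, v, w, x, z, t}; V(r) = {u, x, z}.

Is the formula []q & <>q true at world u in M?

Recall that []ψ holds at a world iff ψ holds at every accessible world, and <>ψ holds iff ψ holds at some accessible world.
At u: []q is true, <>q is true, so []q & <>q is true.
  At u: []q requires q at every successor {v, w}.
    At v: q is true.
    At w: q is true.
  So []q is true at u.
  At u: <>q requires q at some successor in {v, w}.
    q holds at v, so <>q is true at u.

Yes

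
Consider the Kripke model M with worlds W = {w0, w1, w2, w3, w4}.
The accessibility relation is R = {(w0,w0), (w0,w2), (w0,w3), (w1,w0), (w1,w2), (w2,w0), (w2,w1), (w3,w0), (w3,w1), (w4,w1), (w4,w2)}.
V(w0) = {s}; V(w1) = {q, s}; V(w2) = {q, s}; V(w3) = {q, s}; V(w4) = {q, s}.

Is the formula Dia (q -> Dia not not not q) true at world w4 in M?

Yes

At w4: Dia (q -> Dia not not not q) requires q -> Dia not not not q at some successor in {w1, w2}.
  q -> Dia not not not q holds at w1, so Dia (q -> Dia not not not q) is true at w4.
    At w1: q is true, Dia not not not q is true, so q -> Dia not not not q is true.
      At w1: Dia not not not q requires not not not q at some successor in {w0, w2}.
        not not not q holds at w0, so Dia not not not q is true at w1.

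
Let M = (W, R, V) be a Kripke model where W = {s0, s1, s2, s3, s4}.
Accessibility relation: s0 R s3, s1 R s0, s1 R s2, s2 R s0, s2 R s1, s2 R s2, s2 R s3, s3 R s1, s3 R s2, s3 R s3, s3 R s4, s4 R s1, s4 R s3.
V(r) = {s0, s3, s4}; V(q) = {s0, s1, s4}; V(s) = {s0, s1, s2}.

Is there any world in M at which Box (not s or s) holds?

Let φ = Box (not s or s). Evaluate φ at each world:
  s0 (successors {s3}): φ is true.
  s1 (successors {s0, s2}): φ is true.
  s2 (successors {s0, s1, s2, s3}): φ is true.
  s3 (successors {s1, s2, s3, s4}): φ is true.
  s4 (successors {s1, s3}): φ is true.
Detail at s0 (witness):
  At s0: Box (not s or s) requires not s or s at every successor {s3}.
    At s3: not s or s is true.
  So Box (not s or s) is true at s0.

Yes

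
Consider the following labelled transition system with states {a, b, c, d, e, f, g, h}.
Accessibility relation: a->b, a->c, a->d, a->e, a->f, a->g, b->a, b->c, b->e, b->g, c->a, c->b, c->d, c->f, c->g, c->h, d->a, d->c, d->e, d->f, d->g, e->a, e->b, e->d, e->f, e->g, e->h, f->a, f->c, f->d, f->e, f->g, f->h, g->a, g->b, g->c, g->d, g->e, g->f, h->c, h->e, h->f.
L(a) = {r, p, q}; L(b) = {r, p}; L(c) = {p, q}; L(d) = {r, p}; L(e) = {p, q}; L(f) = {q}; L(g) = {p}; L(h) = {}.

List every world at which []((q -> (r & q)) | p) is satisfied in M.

Let φ = []((q -> (r & q)) | p). Evaluate φ at each world:
  a (successors {b, c, d, e, f, g}): φ is false.
  b (successors {a, c, e, g}): φ is true.
  c (successors {a, b, d, f, g, h}): φ is false.
  d (successors {a, c, e, f, g}): φ is false.
  e (successors {a, b, d, f, g, h}): φ is false.
  f (successors {a, c, d, e, g, h}): φ is true.
  g (successors {a, b, c, d, e, f}): φ is false.
  h (successors {c, e, f}): φ is false.
For instance, at h:
  At h: []((q -> (r & q)) | p) requires (q -> (r & q)) | p at every successor {c, e, f}.
    (q -> (r & q)) | p fails at f, so []((q -> (r & q)) | p) is false at h.
Satisfying worlds: {b, f}

b, f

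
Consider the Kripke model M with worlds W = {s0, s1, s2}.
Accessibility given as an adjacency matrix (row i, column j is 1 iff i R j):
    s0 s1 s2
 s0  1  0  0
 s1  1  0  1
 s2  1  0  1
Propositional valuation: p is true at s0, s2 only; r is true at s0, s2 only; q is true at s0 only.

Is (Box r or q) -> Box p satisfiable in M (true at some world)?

Yes

Let φ = (Box r or q) -> Box p. Evaluate φ at each world:
  s0 (successors {s0}): φ is true.
  s1 (successors {s0, s2}): φ is true.
  s2 (successors {s0, s2}): φ is true.
Detail at s0 (witness):
  At s0: Box r or q is true, Box p is true, so (Box r or q) -> Box p is true.
    At s0: Box r is true, q is true, so Box r or q is true.
      At s0: Box r requires r at every successor {s0}.
        At s0: r is true.
      So Box r is true at s0.
    At s0: Box p requires p at every successor {s0}.
      At s0: p is true.
    So Box p is true at s0.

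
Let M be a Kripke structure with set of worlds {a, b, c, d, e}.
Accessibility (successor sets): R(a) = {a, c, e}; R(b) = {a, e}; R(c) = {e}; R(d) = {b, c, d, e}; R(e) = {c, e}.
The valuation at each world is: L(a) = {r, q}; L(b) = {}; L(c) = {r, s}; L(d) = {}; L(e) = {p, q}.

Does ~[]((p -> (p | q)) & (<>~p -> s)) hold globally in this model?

Yes

Recall that []ψ holds at a world iff ψ holds at every accessible world, and <>ψ holds iff ψ holds at some accessible world.
Let φ = ~[]((p -> (p | q)) & (<>~p -> s)). Evaluate φ at each world:
  a (successors {a, c, e}): φ is true.
  b (successors {a, e}): φ is true.
  c (successors {e}): φ is true.
  d (successors {b, c, d, e}): φ is true.
  e (successors {c, e}): φ is true.
For instance, at d:
  At d: []((p -> (p | q)) & (<>~p -> s)) is false, so ~[]((p -> (p | q)) & (<>~p -> s)) is true.
    At d: []((p -> (p | q)) & (<>~p -> s)) requires (p -> (p | q)) & (<>~p -> s) at every successor {b, c, d, e}.
      (p -> (p | q)) & (<>~p -> s) fails at b, so []((p -> (p | q)) & (<>~p -> s)) is false at d.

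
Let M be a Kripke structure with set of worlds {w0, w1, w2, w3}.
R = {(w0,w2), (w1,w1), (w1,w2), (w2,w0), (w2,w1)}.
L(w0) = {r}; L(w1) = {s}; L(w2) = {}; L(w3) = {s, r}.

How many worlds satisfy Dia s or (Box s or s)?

Let φ = Dia s or (Box s or s). Evaluate φ at each world:
  w0 (successors {w2}): φ is false.
  w1 (successors {w1, w2}): φ is true.
  w2 (successors {w0, w1}): φ is true.
  w3 (successors ∅): φ is true.
For instance, at w0:
  At w0: Dia s is false, Box s or s is false, so Dia s or (Box s or s) is false.
    At w0: Dia s requires s at some successor in {w2}.
      At w2: s is false.
    So Dia s is false at w0.
    At w0: Box s is false, s is false, so Box s or s is false.
      At w0: Box s requires s at every successor {w2}.
        s fails at w2, so Box s is false at w0.
Satisfying worlds: {w1, w2, w3}

3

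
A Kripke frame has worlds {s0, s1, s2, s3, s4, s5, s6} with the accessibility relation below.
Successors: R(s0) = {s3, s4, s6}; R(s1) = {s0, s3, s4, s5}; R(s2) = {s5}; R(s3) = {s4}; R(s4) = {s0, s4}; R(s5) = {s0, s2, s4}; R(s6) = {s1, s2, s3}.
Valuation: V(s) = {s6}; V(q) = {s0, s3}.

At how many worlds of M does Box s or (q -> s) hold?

5

Let φ = Box s or (q -> s). Evaluate φ at each world:
  s0 (successors {s3, s4, s6}): φ is false.
  s1 (successors {s0, s3, s4, s5}): φ is true.
  s2 (successors {s5}): φ is true.
  s3 (successors {s4}): φ is false.
  s4 (successors {s0, s4}): φ is true.
  s5 (successors {s0, s2, s4}): φ is true.
  s6 (successors {s1, s2, s3}): φ is true.
For instance, at s3:
  At s3: Box s is false, q -> s is false, so Box s or (q -> s) is false.
    At s3: Box s requires s at every successor {s4}.
      s fails at s4, so Box s is false at s3.
Satisfying worlds: {s1, s2, s4, s5, s6}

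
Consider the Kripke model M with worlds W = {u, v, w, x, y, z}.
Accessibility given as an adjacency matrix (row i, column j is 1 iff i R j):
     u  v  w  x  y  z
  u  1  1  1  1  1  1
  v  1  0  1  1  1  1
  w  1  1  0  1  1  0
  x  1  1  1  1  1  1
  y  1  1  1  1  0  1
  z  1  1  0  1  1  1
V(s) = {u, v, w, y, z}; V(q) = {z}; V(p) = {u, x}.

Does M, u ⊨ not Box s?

Yes

At u: Box s is false, so not Box s is true.
  At u: Box s requires s at every successor {u, v, w, x, y, z}.
    s fails at x, so Box s is false at u.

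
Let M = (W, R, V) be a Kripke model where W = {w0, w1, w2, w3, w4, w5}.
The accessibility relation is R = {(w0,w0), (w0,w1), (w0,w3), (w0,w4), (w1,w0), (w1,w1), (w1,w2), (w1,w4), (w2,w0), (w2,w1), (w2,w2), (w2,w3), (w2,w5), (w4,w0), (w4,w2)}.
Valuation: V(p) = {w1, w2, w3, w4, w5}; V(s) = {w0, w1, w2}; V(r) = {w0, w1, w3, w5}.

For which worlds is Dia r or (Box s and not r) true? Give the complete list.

w0, w1, w2, w4

Let φ = Dia r or (Box s and not r). Evaluate φ at each world:
  w0 (successors {w0, w1, w3, w4}): φ is true.
  w1 (successors {w0, w1, w2, w4}): φ is true.
  w2 (successors {w0, w1, w2, w3, w5}): φ is true.
  w3 (successors ∅): φ is false.
  w4 (successors {w0, w2}): φ is true.
  w5 (successors ∅): φ is false.
For instance, at w4:
  At w4: Dia r is true, Box s and not r is true, so Dia r or (Box s and not r) is true.
    At w4: Dia r requires r at some successor in {w0, w2}.
      r holds at w0, so Dia r is true at w4.
    At w4: Box s is true, not r is true, so Box s and not r is true.
      At w4: Box s requires s at every successor {w0, w2}.
        At w0: s is true.
        At w2: s is true.
      So Box s is true at w4.
Satisfying worlds: {w0, w1, w2, w4}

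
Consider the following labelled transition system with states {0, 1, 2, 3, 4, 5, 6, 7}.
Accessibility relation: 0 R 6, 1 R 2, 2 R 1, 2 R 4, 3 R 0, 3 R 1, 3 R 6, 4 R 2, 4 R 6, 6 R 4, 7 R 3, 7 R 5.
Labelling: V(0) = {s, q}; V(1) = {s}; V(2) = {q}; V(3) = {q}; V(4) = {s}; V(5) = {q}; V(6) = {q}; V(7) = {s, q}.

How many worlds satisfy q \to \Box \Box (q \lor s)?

Let φ = q \to \Box \Box (q \lor s). Evaluate φ at each world:
  0 (successors {6}): φ is true.
  1 (successors {2}): φ is true.
  2 (successors {1, 4}): φ is true.
  3 (successors {0, 1, 6}): φ is true.
  4 (successors {2, 6}): φ is true.
  5 (successors ∅): φ is true.
  6 (successors {4}): φ is true.
  7 (successors {3, 5}): φ is true.
For instance, at 6:
  At 6: q is true, \Box \Box (q \lor s) is true, so q \to \Box \Box (q \lor s) is true.
    At 6: \Box \Box (q \lor s) requires \Box (q \lor s) at every successor {4}.
      At 4: \Box (q \lor s) is true.
    So \Box \Box (q \lor s) is true at 6.
Satisfying worlds: {0, 1, 2, 3, 4, 5, 6, 7}

8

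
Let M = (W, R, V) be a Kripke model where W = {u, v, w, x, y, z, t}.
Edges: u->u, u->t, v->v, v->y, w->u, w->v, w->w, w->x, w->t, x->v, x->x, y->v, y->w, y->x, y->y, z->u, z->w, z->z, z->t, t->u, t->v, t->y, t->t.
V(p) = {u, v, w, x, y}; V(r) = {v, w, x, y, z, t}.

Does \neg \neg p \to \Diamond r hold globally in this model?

Let φ = \neg \neg p \to \Diamond r. Evaluate φ at each world:
  u (successors {u, t}): φ is true.
  v (successors {v, y}): φ is true.
  w (successors {u, v, w, x, t}): φ is true.
  x (successors {v, x}): φ is true.
  y (successors {v, w, x, y}): φ is true.
  z (successors {u, w, z, t}): φ is true.
  t (successors {u, v, y, t}): φ is true.
For instance, at x:
  At x: \neg \neg p is true, \Diamond r is true, so \neg \neg p \to \Diamond r is true.
    At x: \Diamond r requires r at some successor in {v, x}.
      r holds at v, so \Diamond r is true at x.

Yes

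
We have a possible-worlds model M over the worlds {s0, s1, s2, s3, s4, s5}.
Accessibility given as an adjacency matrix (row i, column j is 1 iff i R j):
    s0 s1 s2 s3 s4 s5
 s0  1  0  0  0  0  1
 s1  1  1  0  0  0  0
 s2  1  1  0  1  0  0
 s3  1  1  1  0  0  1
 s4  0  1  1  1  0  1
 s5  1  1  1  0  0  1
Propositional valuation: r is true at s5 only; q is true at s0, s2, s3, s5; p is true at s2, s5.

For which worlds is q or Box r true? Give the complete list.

Recall that Box ψ holds at a world iff ψ holds at every accessible world, and Dia ψ holds iff ψ holds at some accessible world.
Let φ = q or Box r. Evaluate φ at each world:
  s0 (successors {s0, s5}): φ is true.
  s1 (successors {s0, s1}): φ is false.
  s2 (successors {s0, s1, s3}): φ is true.
  s3 (successors {s0, s1, s2, s5}): φ is true.
  s4 (successors {s1, s2, s3, s5}): φ is false.
  s5 (successors {s0, s1, s2, s5}): φ is true.
For instance, at s3:
  At s3: q is true, Box r is false, so q or Box r is true.
    At s3: Box r requires r at every successor {s0, s1, s2, s5}.
      r fails at s0, so Box r is false at s3.
Satisfying worlds: {s0, s2, s3, s5}

s0, s2, s3, s5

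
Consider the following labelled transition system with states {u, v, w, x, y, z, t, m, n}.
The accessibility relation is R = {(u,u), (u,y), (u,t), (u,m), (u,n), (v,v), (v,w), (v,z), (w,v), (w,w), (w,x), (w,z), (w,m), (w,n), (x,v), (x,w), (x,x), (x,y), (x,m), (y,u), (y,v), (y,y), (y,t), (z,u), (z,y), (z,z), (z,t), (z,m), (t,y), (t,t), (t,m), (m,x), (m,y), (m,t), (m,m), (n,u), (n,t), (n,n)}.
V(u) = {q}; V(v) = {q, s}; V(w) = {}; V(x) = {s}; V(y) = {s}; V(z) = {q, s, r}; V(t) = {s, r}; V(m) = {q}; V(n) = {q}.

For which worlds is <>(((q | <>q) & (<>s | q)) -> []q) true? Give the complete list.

none

Recall that []ψ holds at a world iff ψ holds at every accessible world, and <>ψ holds iff ψ holds at some accessible world.
Let φ = <>(((q | <>q) & (<>s | q)) -> []q). Evaluate φ at each world:
  u (successors {u, y, t, m, n}): φ is false.
  v (successors {v, w, z}): φ is false.
  w (successors {v, w, x, z, m, n}): φ is false.
  x (successors {v, w, x, y, m}): φ is false.
  y (successors {u, v, y, t}): φ is false.
  z (successors {u, y, z, t, m}): φ is false.
  t (successors {y, t, m}): φ is false.
  m (successors {x, y, t, m}): φ is false.
  n (successors {u, t, n}): φ is false.
For instance, at v:
  At v: <>(((q | <>q) & (<>s | q)) -> []q) requires ((q | <>q) & (<>s | q)) -> []q at some successor in {v, w, z}.
    At v: ((q | <>q) & (<>s | q)) -> []q is false.
    At w: ((q | <>q) & (<>s | q)) -> []q is false.
    At z: ((q | <>q) & (<>s | q)) -> []q is false.
  So <>(((q | <>q) & (<>s | q)) -> []q) is false at v.
Satisfying worlds: none.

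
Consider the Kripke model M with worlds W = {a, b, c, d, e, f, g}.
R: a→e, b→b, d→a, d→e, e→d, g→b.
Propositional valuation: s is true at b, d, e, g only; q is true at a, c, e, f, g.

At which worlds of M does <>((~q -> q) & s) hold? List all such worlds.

a, d

Let φ = <>((~q -> q) & s). Evaluate φ at each world:
  a (successors {e}): φ is true.
  b (successors {b}): φ is false.
  c (successors ∅): φ is false.
  d (successors {a, e}): φ is true.
  e (successors {d}): φ is false.
  f (successors ∅): φ is false.
  g (successors {b}): φ is false.
For instance, at b:
  At b: <>((~q -> q) & s) requires (~q -> q) & s at some successor in {b}.
    At b: (~q -> q) & s is false.
  So <>((~q -> q) & s) is false at b.
Satisfying worlds: {a, d}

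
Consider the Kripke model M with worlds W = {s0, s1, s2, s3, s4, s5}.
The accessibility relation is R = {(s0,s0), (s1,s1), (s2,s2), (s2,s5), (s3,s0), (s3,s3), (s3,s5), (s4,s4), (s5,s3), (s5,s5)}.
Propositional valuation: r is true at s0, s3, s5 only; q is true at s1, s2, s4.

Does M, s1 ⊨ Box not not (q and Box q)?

Yes

At s1: Box not not (q and Box q) requires not not (q and Box q) at every successor {s1}.
    At s1: not (q and Box q) is false, so not not (q and Box q) is true.
      At s1: q and Box q is true, so not (q and Box q) is false.
So Box not not (q and Box q) is true at s1.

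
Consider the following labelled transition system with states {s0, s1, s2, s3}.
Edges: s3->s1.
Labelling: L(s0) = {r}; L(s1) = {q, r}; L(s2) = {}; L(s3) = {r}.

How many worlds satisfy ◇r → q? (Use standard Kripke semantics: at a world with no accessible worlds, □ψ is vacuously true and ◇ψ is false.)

3

Let φ = ◇r → q. Evaluate φ at each world:
  s0 (successors ∅): φ is true.
  s1 (successors ∅): φ is true.
  s2 (successors ∅): φ is true.
  s3 (successors {s1}): φ is false.
For instance, at s3:
  At s3: ◇r is true, q is false, so ◇r → q is false.
    At s3: ◇r requires r at some successor in {s1}.
      r holds at s1, so ◇r is true at s3.
Satisfying worlds: {s0, s1, s2}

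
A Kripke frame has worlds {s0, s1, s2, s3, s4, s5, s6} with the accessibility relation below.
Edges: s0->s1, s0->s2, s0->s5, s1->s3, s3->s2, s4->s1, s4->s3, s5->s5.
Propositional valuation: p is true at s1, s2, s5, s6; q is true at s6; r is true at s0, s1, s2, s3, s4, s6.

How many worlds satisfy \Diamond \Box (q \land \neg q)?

Let φ = \Diamond \Box (q \land \neg q). Evaluate φ at each world:
  s0 (successors {s1, s2, s5}): φ is true.
  s1 (successors {s3}): φ is false.
  s2 (successors ∅): φ is false.
  s3 (successors {s2}): φ is true.
  s4 (successors {s1, s3}): φ is false.
  s5 (successors {s5}): φ is false.
  s6 (successors ∅): φ is false.
For instance, at s4:
  At s4: \Diamond \Box (q \land \neg q) requires \Box (q \land \neg q) at some successor in {s1, s3}.
    At s1: \Box (q \land \neg q) is false.
    At s3: \Box (q \land \neg q) is false.
  So \Diamond \Box (q \land \neg q) is false at s4.
Satisfying worlds: {s0, s3}

2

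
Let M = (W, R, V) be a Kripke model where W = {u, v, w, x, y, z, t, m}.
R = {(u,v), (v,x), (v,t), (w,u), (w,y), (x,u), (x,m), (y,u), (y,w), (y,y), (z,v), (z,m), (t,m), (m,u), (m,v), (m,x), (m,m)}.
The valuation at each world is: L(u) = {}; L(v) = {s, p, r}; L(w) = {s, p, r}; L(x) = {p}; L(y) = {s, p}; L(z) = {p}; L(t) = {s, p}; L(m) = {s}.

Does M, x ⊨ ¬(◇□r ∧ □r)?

Yes

At x: ◇□r ∧ □r is false, so ¬(◇□r ∧ □r) is true.
  At x: ◇□r is true, □r is false, so ◇□r ∧ □r is false.
    At x: ◇□r requires □r at some successor in {u, m}.
      □r holds at u, so ◇□r is true at x.
    At x: □r requires r at every successor {u, m}.
      r fails at u, so □r is false at x.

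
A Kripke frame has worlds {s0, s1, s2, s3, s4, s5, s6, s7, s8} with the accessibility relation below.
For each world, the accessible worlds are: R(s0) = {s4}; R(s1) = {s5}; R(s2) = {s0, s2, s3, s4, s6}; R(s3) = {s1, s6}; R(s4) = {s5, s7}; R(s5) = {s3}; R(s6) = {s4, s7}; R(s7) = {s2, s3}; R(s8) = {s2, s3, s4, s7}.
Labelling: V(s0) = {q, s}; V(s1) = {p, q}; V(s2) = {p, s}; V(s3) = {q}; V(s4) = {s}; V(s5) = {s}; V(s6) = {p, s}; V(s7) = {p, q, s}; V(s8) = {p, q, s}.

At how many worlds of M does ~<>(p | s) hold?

1

Let φ = ~<>(p | s). Evaluate φ at each world:
  s0 (successors {s4}): φ is false.
  s1 (successors {s5}): φ is false.
  s2 (successors {s0, s2, s3, s4, s6}): φ is false.
  s3 (successors {s1, s6}): φ is false.
  s4 (successors {s5, s7}): φ is false.
  s5 (successors {s3}): φ is true.
  s6 (successors {s4, s7}): φ is false.
  s7 (successors {s2, s3}): φ is false.
  s8 (successors {s2, s3, s4, s7}): φ is false.
For instance, at s8:
  At s8: <>(p | s) is true, so ~<>(p | s) is false.
    At s8: <>(p | s) requires p | s at some successor in {s2, s3, s4, s7}.
      p | s holds at s2, so <>(p | s) is true at s8.
Satisfying worlds: {s5}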